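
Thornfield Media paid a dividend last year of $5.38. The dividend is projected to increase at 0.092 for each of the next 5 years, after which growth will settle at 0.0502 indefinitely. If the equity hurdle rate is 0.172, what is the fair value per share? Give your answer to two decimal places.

$54.44

Two-stage DDM. Project D₁…D_5 at 0.092, terminal growth 0.0502, discount at r = 0.172.
D_1 = 5.8750
D_2 = 6.4155
D_3 = 7.0057
D_4 = 7.6502
D_5 = 8.3540
Terminal value at t=5: TV = D_6/(r−g) = 8.7734/(0.172−0.0502) = 72.0311
P₀ = 5.8750/(1+0.172)^1 + 6.4155/(1+0.172)^2 + 7.0057/(1+0.172)^3 + 7.6502/(1+0.172)^4 + 8.3540/(1+0.172)^5 + 72.0311/(1+0.172)^5 = 54.4427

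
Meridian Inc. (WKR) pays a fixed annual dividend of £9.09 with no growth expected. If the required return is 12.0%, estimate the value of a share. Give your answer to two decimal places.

£75.75

Zero-growth DDM (perpetuity): P₀ = D/r = 9.09 / 0.12 = 75.7500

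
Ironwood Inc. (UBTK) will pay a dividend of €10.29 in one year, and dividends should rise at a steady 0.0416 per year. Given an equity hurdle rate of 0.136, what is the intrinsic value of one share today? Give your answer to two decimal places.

Gordon growth model: P₀ = D₁/(r − g), with D₁ = 10.29 given directly.
P₀ = 10.2900 / (0.136 − 0.0416) = 10.2900 / 0.0944 = 109.0042

€109.00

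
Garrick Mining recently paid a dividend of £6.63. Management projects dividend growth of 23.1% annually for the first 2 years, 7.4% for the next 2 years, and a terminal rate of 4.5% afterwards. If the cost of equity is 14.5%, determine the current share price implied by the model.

£99.18

Three-stage DDM. Project D₁…D_4; terminal Gordon value at t=4 with g = 0.045; discount at r = 0.145.
D_1 = 8.1615
D_2 = 10.0468
D_3 = 10.7903
D_4 = 11.5888
TV_4 = 12.1103/(0.145−0.045) = 121.1029
P₀ = Σ Dₜ/(1+r)ᵗ + TV_4/(1+r)^4 = 99.1803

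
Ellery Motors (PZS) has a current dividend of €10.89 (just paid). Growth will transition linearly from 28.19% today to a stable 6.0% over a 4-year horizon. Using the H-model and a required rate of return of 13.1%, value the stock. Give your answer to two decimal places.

€230.65

H-model: P₀ = D₀[(1+g_L) + H(g_S−g_L)]/(r−g_L), with H = 4/2 = 2.
P₀ = 10.89 × [(1+0.06) + 2×(0.2819−0.06)] / (0.131−0.06)
   = 10.89 × 1.5038 / 0.071 = 230.6533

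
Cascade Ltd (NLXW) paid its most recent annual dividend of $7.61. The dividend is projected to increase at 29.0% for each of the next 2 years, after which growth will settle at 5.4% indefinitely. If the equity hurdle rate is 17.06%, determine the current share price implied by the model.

Two-stage DDM. Project D₁…D_2 at 0.29, terminal growth 0.054, discount at r = 0.1706.
D_1 = 9.8169
D_2 = 12.6638
Terminal value at t=2: TV = D_3/(r−g) = 13.3476/(0.1706−0.054) = 114.4738
P₀ = 9.8169/(1+0.1706)^1 + 12.6638/(1+0.1706)^2 + 114.4738/(1+0.1706)^2 = 101.1668

$101.17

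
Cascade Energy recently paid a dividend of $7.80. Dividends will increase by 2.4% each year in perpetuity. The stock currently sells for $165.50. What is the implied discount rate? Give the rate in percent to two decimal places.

Rearranging the constant-growth DDM: r = D₁/P₀ + g.
D₁ = 7.80 × (1 + 0.024) = 7.9872.
r = 7.9872 / 165.50 + 0.024 = 0.04826 + 0.024 = 0.07226

7.23%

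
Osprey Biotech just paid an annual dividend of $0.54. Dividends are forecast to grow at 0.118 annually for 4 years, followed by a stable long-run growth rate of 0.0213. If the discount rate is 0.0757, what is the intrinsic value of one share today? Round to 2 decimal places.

$14.21

Two-stage DDM. Project D₁…D_4 at 0.118, terminal growth 0.0213, discount at r = 0.0757.
D_1 = 0.6037
D_2 = 0.6750
D_3 = 0.7546
D_4 = 0.8436
Terminal value at t=4: TV = D_5/(r−g) = 0.8616/(0.0757−0.0213) = 15.8385
P₀ = 0.6037/(1+0.0757)^1 + 0.6750/(1+0.0757)^2 + 0.7546/(1+0.0757)^3 + 0.8436/(1+0.0757)^4 + 15.8385/(1+0.0757)^4 = 14.2099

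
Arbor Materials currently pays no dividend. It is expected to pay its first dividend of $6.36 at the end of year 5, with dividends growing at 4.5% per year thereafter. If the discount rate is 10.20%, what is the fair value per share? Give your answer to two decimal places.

$75.66

Deferred-dividend DDM. At t=4 the remaining stream is a growing perpetuity with first payment D_5 = 6.36.
V_4 = D_5/(r−g) = 6.36/(0.102−0.045) = 111.5789
P₀ = V_4/(1+r)^4 = 111.5789/(1+0.102)^4 = 75.6582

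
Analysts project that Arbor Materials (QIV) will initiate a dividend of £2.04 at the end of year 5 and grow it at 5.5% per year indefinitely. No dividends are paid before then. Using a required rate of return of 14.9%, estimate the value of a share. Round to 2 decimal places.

Deferred-dividend DDM. At t=4 the remaining stream is a growing perpetuity with first payment D_5 = 2.04.
V_4 = D_5/(r−g) = 2.04/(0.149−0.055) = 21.7021
P₀ = V_4/(1+r)^4 = 21.7021/(1+0.149)^4 = 12.4515

£12.45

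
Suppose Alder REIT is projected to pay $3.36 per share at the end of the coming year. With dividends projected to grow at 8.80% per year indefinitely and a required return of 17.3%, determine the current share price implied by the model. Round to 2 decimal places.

Gordon growth model: P₀ = D₁/(r − g), with D₁ = 3.36 given directly.
P₀ = 3.3600 / (0.173 − 0.088) = 3.3600 / 0.085 = 39.5294

$39.53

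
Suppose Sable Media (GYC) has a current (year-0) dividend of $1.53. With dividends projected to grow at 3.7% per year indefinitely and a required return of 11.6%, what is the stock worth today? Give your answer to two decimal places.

Gordon growth model: P₀ = D₁/(r − g). D₁ = 1.53 × (1 + 0.037) = 1.5866.
P₀ = 1.5866 / (0.116 − 0.037) = 1.5866 / 0.079 = 20.0837

$20.08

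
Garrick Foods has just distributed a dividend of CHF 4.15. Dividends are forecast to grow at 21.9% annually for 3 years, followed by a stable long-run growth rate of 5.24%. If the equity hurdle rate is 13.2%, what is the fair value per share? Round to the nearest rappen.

Two-stage DDM. Project D₁…D_3 at 0.219, terminal growth 0.0524, discount at r = 0.132.
D_1 = 5.0588
D_2 = 6.1667
D_3 = 7.5173
Terminal value at t=3: TV = D_4/(r−g) = 7.9112/(0.132−0.0524) = 99.3864
P₀ = 5.0588/(1+0.132)^1 + 6.1667/(1+0.132)^2 + 7.5173/(1+0.132)^3 + 99.3864/(1+0.132)^3 = 82.9790

CHF 82.98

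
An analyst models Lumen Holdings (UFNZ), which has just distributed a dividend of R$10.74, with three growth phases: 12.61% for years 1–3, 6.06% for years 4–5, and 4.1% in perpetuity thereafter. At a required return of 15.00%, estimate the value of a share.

R$130.69

Three-stage DDM. Project D₁…D_5; terminal Gordon value at t=5 with g = 0.041; discount at r = 0.15.
D_1 = 12.0943
D_2 = 13.6194
D_3 = 15.3368
D_4 = 16.2662
D_5 = 17.2520
TV_5 = 17.9593/(0.15−0.041) = 164.7641
P₀ = Σ Dₜ/(1+r)ᵗ + TV_5/(1+r)^5 = 130.6937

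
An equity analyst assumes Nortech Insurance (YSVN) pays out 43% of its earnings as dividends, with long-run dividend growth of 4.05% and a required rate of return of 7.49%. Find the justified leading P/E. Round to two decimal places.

12.50

Justified leading P/E = b/(r−g) = 0.43/(0.0749−0.0405) = 12.5000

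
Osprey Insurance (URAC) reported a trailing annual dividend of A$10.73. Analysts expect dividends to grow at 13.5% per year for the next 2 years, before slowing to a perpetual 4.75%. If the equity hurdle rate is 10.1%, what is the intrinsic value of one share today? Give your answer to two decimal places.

A$245.73

Two-stage DDM. Project D₁…D_2 at 0.135, terminal growth 0.0475, discount at r = 0.101.
D_1 = 12.1786
D_2 = 13.8227
Terminal value at t=2: TV = D_3/(r−g) = 14.4792/(0.101−0.0475) = 270.6398
P₀ = 12.1786/(1+0.101)^1 + 13.8227/(1+0.101)^2 + 270.6398/(1+0.101)^2 = 245.7274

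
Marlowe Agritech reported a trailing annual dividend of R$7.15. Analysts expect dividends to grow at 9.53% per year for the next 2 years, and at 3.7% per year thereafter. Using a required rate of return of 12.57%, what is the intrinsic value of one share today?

R$92.86

Two-stage DDM. Project D₁…D_2 at 0.0953, terminal growth 0.037, discount at r = 0.1257.
D_1 = 7.8314
D_2 = 8.5777
Terminal value at t=2: TV = D_3/(r−g) = 8.8951/(0.1257−0.037) = 100.2830
P₀ = 7.8314/(1+0.1257)^1 + 8.5777/(1+0.1257)^2 + 100.2830/(1+0.1257)^2 = 92.8634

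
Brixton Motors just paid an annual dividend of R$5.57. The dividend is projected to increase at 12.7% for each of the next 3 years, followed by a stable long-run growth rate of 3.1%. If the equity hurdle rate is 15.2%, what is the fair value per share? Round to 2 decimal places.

R$60.43

Two-stage DDM. Project D₁…D_3 at 0.127, terminal growth 0.031, discount at r = 0.152.
D_1 = 6.2774
D_2 = 7.0746
D_3 = 7.9731
Terminal value at t=3: TV = D_4/(r−g) = 8.2203/(0.152−0.031) = 67.9360
P₀ = 6.2774/(1+0.152)^1 + 7.0746/(1+0.152)^2 + 7.9731/(1+0.152)^3 + 67.9360/(1+0.152)^3 = 60.4320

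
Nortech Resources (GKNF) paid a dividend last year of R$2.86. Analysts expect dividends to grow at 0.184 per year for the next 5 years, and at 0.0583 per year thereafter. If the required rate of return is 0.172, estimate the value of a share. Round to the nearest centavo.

R$42.76

Two-stage DDM. Project D₁…D_5 at 0.184, terminal growth 0.0583, discount at r = 0.172.
D_1 = 3.3862
D_2 = 4.0093
D_3 = 4.7470
D_4 = 5.6205
D_5 = 6.6546
Terminal value at t=5: TV = D_6/(r−g) = 7.0426/(0.172−0.0583) = 61.9402
P₀ = 3.3862/(1+0.172)^1 + 4.0093/(1+0.172)^2 + 4.7470/(1+0.172)^3 + 5.6205/(1+0.172)^4 + 6.6546/(1+0.172)^5 + 61.9402/(1+0.172)^5 = 42.7567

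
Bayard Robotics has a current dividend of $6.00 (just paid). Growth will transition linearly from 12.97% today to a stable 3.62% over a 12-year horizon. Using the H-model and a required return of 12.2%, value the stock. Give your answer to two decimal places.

H-model: P₀ = D₀[(1+g_L) + H(g_S−g_L)]/(r−g_L), with H = 12/2 = 6.
P₀ = 6.00 × [(1+0.0362) + 6×(0.1297−0.0362)] / (0.122−0.0362)
   = 6.00 × 1.5972 / 0.0858 = 111.6923

$111.69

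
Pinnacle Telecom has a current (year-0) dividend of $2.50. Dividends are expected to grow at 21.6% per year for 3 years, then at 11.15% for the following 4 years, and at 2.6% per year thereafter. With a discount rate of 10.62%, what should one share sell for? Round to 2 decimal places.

Three-stage DDM. Project D₁…D_7; terminal Gordon value at t=7 with g = 0.026; discount at r = 0.1062.
D_1 = 3.0400
D_2 = 3.6966
D_3 = 4.4951
D_4 = 4.9963
D_5 = 5.5534
D_6 = 6.1726
D_7 = 6.8609
TV_7 = 7.0392/(0.1062−0.026) = 87.7711
P₀ = Σ Dₜ/(1+r)ᵗ + TV_7/(1+r)^7 = 65.8356

$65.84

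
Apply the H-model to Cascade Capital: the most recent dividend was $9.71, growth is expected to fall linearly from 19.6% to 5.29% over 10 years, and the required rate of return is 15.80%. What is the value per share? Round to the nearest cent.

$163.38

H-model: P₀ = D₀[(1+g_L) + H(g_S−g_L)]/(r−g_L), with H = 10/2 = 5.
P₀ = 9.71 × [(1+0.0529) + 5×(0.196−0.0529)] / (0.158−0.0529)
   = 9.71 × 1.7684 / 0.1051 = 163.3793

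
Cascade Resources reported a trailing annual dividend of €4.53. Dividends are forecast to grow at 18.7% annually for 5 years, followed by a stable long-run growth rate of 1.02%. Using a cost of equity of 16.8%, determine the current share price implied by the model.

Two-stage DDM. Project D₁…D_5 at 0.187, terminal growth 0.0102, discount at r = 0.168.
D_1 = 5.3771
D_2 = 6.3826
D_3 = 7.5762
D_4 = 8.9929
D_5 = 10.6746
Terminal value at t=5: TV = D_6/(r−g) = 10.7835/(0.168−0.0102) = 68.3364
P₀ = 5.3771/(1+0.168)^1 + 6.3826/(1+0.168)^2 + 7.5762/(1+0.168)^3 + 8.9929/(1+0.168)^4 + 10.6746/(1+0.168)^5 + 68.3364/(1+0.168)^5 = 55.2164

€55.22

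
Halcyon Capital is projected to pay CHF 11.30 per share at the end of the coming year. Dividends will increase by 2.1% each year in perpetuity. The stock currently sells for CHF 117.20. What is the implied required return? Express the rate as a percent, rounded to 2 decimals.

11.74%

Rearranging the constant-growth DDM: r = D₁/P₀ + g.
r = 11.3000 / 117.20 + 0.021 = 0.09642 + 0.021 = 0.11742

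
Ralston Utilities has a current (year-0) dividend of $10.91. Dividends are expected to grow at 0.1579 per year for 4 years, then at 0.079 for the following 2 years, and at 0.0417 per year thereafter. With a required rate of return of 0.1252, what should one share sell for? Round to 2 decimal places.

$210.24

Three-stage DDM. Project D₁…D_6; terminal Gordon value at t=6 with g = 0.0417; discount at r = 0.1252.
D_1 = 12.6327
D_2 = 14.6274
D_3 = 16.9371
D_4 = 19.6114
D_5 = 21.1607
D_6 = 22.8324
TV_6 = 23.7845/(0.1252−0.0417) = 284.8446
P₀ = Σ Dₜ/(1+r)ᵗ + TV_6/(1+r)^6 = 210.2425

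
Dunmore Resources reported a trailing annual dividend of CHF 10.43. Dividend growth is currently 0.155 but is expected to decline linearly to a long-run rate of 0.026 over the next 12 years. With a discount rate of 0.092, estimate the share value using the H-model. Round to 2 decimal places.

H-model: P₀ = D₀[(1+g_L) + H(g_S−g_L)]/(r−g_L), with H = 12/2 = 6.
P₀ = 10.43 × [(1+0.026) + 6×(0.155−0.026)] / (0.092−0.026)
   = 10.43 × 1.8000 / 0.066 = 284.4545

CHF 284.45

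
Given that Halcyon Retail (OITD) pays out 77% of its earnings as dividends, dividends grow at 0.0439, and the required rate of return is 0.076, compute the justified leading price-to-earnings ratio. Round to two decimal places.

Justified leading P/E = b/(r−g) = 0.77/(0.076−0.0439) = 23.9875

23.99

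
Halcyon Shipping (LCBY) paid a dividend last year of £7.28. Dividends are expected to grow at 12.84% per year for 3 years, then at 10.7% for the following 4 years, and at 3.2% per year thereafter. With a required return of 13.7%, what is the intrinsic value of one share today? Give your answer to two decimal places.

£110.99

Three-stage DDM. Project D₁…D_7; terminal Gordon value at t=7 with g = 0.032; discount at r = 0.137.
D_1 = 8.2148
D_2 = 9.2695
D_3 = 10.4597
D_4 = 11.5789
D_5 = 12.8179
D_6 = 14.1894
D_7 = 15.7076
TV_7 = 16.2103/(0.137−0.032) = 154.3837
P₀ = Σ Dₜ/(1+r)ᵗ + TV_7/(1+r)^7 = 110.9929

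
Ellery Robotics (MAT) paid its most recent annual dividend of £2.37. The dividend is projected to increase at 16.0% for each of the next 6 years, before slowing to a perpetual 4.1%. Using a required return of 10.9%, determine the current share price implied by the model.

£64.21

Two-stage DDM. Project D₁…D_6 at 0.16, terminal growth 0.041, discount at r = 0.109.
D_1 = 2.7492
D_2 = 3.1891
D_3 = 3.6993
D_4 = 4.2912
D_5 = 4.9778
D_6 = 5.7743
Terminal value at t=6: TV = D_7/(r−g) = 6.0110/(0.109−0.041) = 88.3971
P₀ = 2.7492/(1+0.109)^1 + 3.1891/(1+0.109)^2 + 3.6993/(1+0.109)^3 + 4.2912/(1+0.109)^4 + 4.9778/(1+0.109)^5 + 5.7743/(1+0.109)^6 + 88.3971/(1+0.109)^6 = 64.2095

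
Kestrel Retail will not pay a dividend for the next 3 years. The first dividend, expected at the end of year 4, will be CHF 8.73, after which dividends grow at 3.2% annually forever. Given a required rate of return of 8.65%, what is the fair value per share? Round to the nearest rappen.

CHF 124.89

Deferred-dividend DDM. At t=3 the remaining stream is a growing perpetuity with first payment D_4 = 8.73.
V_3 = D_4/(r−g) = 8.73/(0.0865−0.032) = 160.1835
P₀ = V_3/(1+r)^3 = 160.1835/(1+0.0865)^3 = 124.8903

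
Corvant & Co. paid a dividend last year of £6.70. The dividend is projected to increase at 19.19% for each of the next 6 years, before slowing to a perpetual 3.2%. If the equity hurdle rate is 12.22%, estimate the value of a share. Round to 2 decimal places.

£159.95

Two-stage DDM. Project D₁…D_6 at 0.1919, terminal growth 0.032, discount at r = 0.1222.
D_1 = 7.9857
D_2 = 9.5182
D_3 = 11.3447
D_4 = 13.5218
D_5 = 16.1166
D_6 = 19.2094
Terminal value at t=6: TV = D_7/(r−g) = 19.8241/(0.1222−0.032) = 219.7793
P₀ = 7.9857/(1+0.1222)^1 + 9.5182/(1+0.1222)^2 + 11.3447/(1+0.1222)^3 + 13.5218/(1+0.1222)^4 + 16.1166/(1+0.1222)^5 + 19.2094/(1+0.1222)^6 + 219.7793/(1+0.1222)^6 = 159.9456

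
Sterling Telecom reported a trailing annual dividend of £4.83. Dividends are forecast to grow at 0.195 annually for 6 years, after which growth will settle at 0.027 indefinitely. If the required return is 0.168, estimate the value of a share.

Two-stage DDM. Project D₁…D_6 at 0.195, terminal growth 0.027, discount at r = 0.168.
D_1 = 5.7719
D_2 = 6.8974
D_3 = 8.2423
D_4 = 9.8496
D_5 = 11.7703
D_6 = 14.0655
Terminal value at t=6: TV = D_7/(r−g) = 14.4452/(0.168−0.027) = 102.4486
P₀ = 5.7719/(1+0.168)^1 + 6.8974/(1+0.168)^2 + 8.2423/(1+0.168)^3 + 9.8496/(1+0.168)^4 + 11.7703/(1+0.168)^5 + 14.0655/(1+0.168)^6 + 102.4486/(1+0.168)^6 = 71.7676

£71.77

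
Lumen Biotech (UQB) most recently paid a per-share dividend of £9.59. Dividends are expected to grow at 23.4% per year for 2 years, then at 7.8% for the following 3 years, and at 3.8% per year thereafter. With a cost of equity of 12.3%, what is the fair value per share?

£179.22

Three-stage DDM. Project D₁…D_5; terminal Gordon value at t=5 with g = 0.038; discount at r = 0.123.
D_1 = 11.8341
D_2 = 14.6032
D_3 = 15.7423
D_4 = 16.9702
D_5 = 18.2939
TV_5 = 18.9890/(0.123−0.038) = 223.4002
P₀ = Σ Dₜ/(1+r)ᵗ + TV_5/(1+r)^5 = 179.2246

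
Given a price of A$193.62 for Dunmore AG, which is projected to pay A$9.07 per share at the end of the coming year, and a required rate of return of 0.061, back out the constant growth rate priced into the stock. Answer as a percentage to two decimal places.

From P₀ = D₁/(r − g), the implied growth is g = r − D₁/P₀.
g = 0.061 − 9.07/193.62 = 0.061 − 0.04684 = 0.01416

1.42%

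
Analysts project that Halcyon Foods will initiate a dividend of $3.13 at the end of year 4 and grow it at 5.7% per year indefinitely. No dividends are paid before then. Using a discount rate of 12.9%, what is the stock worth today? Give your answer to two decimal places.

$30.21

Deferred-dividend DDM. At t=3 the remaining stream is a growing perpetuity with first payment D_4 = 3.13.
V_3 = D_4/(r−g) = 3.13/(0.129−0.057) = 43.4722
P₀ = V_3/(1+r)^3 = 43.4722/(1+0.129)^3 = 30.2086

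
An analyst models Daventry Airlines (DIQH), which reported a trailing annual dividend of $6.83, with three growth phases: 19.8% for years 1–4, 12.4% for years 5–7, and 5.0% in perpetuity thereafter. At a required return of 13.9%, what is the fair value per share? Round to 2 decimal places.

Three-stage DDM. Project D₁…D_7; terminal Gordon value at t=7 with g = 0.05; discount at r = 0.139.
D_1 = 8.1823
D_2 = 9.8024
D_3 = 11.7433
D_4 = 14.0685
D_5 = 15.8130
D_6 = 17.7738
D_7 = 19.9778
TV_7 = 20.9767/(0.139−0.05) = 235.6927
P₀ = Σ Dₜ/(1+r)ᵗ + TV_7/(1+r)^7 = 150.2402

$150.24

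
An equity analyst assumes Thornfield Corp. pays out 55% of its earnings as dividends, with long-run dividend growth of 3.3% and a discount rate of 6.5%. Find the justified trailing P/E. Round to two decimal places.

Justified trailing P/E = b(1+g)/(r−g) = 0.55×(1+0.033)/(0.065−0.033) = 17.7547

17.75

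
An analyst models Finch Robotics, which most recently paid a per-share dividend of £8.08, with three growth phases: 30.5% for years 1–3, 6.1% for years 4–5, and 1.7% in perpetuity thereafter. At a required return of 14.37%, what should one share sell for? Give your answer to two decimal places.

£136.13

Three-stage DDM. Project D₁…D_5; terminal Gordon value at t=5 with g = 0.017; discount at r = 0.1437.
D_1 = 10.5444
D_2 = 13.7604
D_3 = 17.9574
D_4 = 19.0528
D_5 = 20.2150
TV_5 = 20.5587/(0.1437−0.017) = 162.2624
P₀ = Σ Dₜ/(1+r)ᵗ + TV_5/(1+r)^5 = 136.1283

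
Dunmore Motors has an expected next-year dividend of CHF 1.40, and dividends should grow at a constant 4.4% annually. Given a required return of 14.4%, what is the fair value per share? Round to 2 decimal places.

Gordon growth model: P₀ = D₁/(r − g), with D₁ = 1.40 given directly.
P₀ = 1.4000 / (0.144 − 0.044) = 1.4000 / 0.1 = 14.0000

CHF 14.00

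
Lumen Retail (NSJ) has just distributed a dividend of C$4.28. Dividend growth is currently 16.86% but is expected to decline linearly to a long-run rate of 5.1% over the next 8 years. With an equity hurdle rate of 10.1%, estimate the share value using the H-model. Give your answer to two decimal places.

H-model: P₀ = D₀[(1+g_L) + H(g_S−g_L)]/(r−g_L), with H = 8/2 = 4.
P₀ = 4.28 × [(1+0.051) + 4×(0.1686−0.051)] / (0.101−0.051)
   = 4.28 × 1.5214 / 0.05 = 130.2318

C$130.23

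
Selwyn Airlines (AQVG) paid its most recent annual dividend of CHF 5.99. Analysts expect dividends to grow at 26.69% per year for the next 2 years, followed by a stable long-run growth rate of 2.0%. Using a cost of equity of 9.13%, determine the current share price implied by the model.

Two-stage DDM. Project D₁…D_2 at 0.2669, terminal growth 0.02, discount at r = 0.0913.
D_1 = 7.5887
D_2 = 9.6142
Terminal value at t=2: TV = D_3/(r−g) = 9.8064/(0.0913−0.02) = 137.5378
P₀ = 7.5887/(1+0.0913)^1 + 9.6142/(1+0.0913)^2 + 137.5378/(1+0.0913)^2 = 130.5138

CHF 130.51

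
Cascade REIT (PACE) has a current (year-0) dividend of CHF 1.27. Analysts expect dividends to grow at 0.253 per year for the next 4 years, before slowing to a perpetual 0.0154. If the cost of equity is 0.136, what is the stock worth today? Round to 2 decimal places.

Two-stage DDM. Project D₁…D_4 at 0.253, terminal growth 0.0154, discount at r = 0.136.
D_1 = 1.5913
D_2 = 1.9939
D_3 = 2.4984
D_4 = 3.1305
Terminal value at t=4: TV = D_5/(r−g) = 3.1787/(0.136−0.0154) = 26.3571
P₀ = 1.5913/(1+0.136)^1 + 1.9939/(1+0.136)^2 + 2.4984/(1+0.136)^3 + 3.1305/(1+0.136)^4 + 26.3571/(1+0.136)^4 = 22.3563

CHF 22.36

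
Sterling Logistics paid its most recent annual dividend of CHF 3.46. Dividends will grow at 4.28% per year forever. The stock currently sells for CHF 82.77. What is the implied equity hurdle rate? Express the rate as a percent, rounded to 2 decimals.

8.64%

Rearranging the constant-growth DDM: r = D₁/P₀ + g.
D₁ = 3.46 × (1 + 0.0428) = 3.6081.
r = 3.6081 / 82.77 + 0.0428 = 0.04359 + 0.0428 = 0.08639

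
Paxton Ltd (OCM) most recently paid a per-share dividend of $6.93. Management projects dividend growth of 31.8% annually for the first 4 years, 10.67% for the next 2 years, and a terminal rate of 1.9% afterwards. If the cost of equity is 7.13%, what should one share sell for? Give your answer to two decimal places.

Three-stage DDM. Project D₁…D_6; terminal Gordon value at t=6 with g = 0.019; discount at r = 0.0713.
D_1 = 9.1337
D_2 = 12.0383
D_3 = 15.8664
D_4 = 20.9120
D_5 = 23.1433
D_6 = 25.6127
TV_6 = 26.0993/(0.0713−0.019) = 499.0306
P₀ = Σ Dₜ/(1+r)ᵗ + TV_6/(1+r)^6 = 411.2513

$411.25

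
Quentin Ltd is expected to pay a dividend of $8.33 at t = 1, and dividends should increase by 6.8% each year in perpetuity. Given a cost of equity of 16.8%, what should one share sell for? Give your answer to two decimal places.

Gordon growth model: P₀ = D₁/(r − g), with D₁ = 8.33 given directly.
P₀ = 8.3300 / (0.168 − 0.068) = 8.3300 / 0.1 = 83.3000

$83.30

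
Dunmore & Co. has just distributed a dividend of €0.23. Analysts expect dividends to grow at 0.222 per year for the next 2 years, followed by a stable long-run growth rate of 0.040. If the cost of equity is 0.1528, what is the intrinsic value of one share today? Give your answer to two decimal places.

Two-stage DDM. Project D₁…D_2 at 0.222, terminal growth 0.04, discount at r = 0.1528.
D_1 = 0.2811
D_2 = 0.3435
Terminal value at t=2: TV = D_3/(r−g) = 0.3572/(0.1528−0.04) = 3.1666
P₀ = 0.2811/(1+0.1528)^1 + 0.3435/(1+0.1528)^2 + 3.1666/(1+0.1528)^2 = 2.8850

€2.89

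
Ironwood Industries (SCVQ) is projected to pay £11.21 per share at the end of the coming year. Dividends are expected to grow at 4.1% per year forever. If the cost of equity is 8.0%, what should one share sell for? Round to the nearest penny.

Gordon growth model: P₀ = D₁/(r − g), with D₁ = 11.21 given directly.
P₀ = 11.2100 / (0.08 − 0.041) = 11.2100 / 0.039 = 287.4359

£287.44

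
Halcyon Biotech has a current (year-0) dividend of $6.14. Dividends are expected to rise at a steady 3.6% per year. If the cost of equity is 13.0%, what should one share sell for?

Gordon growth model: P₀ = D₁/(r − g). D₁ = 6.14 × (1 + 0.036) = 6.3610.
P₀ = 6.3610 / (0.13 − 0.036) = 6.3610 / 0.094 = 67.6706

$67.67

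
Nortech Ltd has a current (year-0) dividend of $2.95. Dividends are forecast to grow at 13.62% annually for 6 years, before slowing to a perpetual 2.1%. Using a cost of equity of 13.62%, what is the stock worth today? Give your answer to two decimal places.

Two-stage DDM. Project D₁…D_6 at 0.1362, terminal growth 0.021, discount at r = 0.1362.
D_1 = 3.3518
D_2 = 3.8083
D_3 = 4.3270
D_4 = 4.9163
D_5 = 5.5859
D_6 = 6.3467
Terminal value at t=6: TV = D_7/(r−g) = 6.4800/(0.1362−0.021) = 56.2502
P₀ = 3.3518/(1+0.1362)^1 + 3.8083/(1+0.1362)^2 + 4.3270/(1+0.1362)^3 + 4.9163/(1+0.1362)^4 + 5.5859/(1+0.1362)^5 + 6.3467/(1+0.1362)^6 + 56.2502/(1+0.1362)^6 = 43.8454

$43.85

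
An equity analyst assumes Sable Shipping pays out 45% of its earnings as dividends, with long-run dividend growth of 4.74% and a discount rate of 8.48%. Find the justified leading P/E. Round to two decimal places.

Justified leading P/E = b/(r−g) = 0.45/(0.0848−0.0474) = 12.0321

12.03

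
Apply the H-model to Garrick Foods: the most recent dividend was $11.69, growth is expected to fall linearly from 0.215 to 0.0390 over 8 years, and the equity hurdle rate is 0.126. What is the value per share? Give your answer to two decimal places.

$234.20

H-model: P₀ = D₀[(1+g_L) + H(g_S−g_L)]/(r−g_L), with H = 8/2 = 4.
P₀ = 11.69 × [(1+0.039) + 4×(0.215−0.039)] / (0.126−0.039)
   = 11.69 × 1.7430 / 0.087 = 234.2031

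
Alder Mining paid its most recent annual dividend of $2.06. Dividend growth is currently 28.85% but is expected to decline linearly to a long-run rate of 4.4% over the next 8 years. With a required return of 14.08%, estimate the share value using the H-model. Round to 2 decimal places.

$43.03

H-model: P₀ = D₀[(1+g_L) + H(g_S−g_L)]/(r−g_L), with H = 8/2 = 4.
P₀ = 2.06 × [(1+0.044) + 4×(0.2885−0.044)] / (0.1408−0.044)
   = 2.06 × 2.0220 / 0.0968 = 43.0302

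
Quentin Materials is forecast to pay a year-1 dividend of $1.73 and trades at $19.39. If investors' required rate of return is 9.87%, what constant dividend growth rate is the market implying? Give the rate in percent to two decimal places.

From P₀ = D₁/(r − g), the implied growth is g = r − D₁/P₀.
g = 0.0987 − 1.73/19.39 = 0.0987 − 0.08922 = 0.00948

0.95%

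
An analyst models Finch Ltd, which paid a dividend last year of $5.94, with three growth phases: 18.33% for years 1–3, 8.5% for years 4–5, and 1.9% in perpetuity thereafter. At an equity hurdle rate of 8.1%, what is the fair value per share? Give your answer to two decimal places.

Three-stage DDM. Project D₁…D_5; terminal Gordon value at t=5 with g = 0.019; discount at r = 0.081.
D_1 = 7.0288
D_2 = 8.3172
D_3 = 9.8417
D_4 = 10.6783
D_5 = 11.5859
TV_5 = 11.8061/(0.081−0.019) = 190.4202
P₀ = Σ Dₜ/(1+r)ᵗ + TV_5/(1+r)^5 = 166.0777

$166.08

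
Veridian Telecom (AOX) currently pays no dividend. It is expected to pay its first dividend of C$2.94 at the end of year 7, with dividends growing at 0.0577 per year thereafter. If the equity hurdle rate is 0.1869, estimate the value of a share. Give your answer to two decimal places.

Deferred-dividend DDM. At t=6 the remaining stream is a growing perpetuity with first payment D_7 = 2.94.
V_6 = D_7/(r−g) = 2.94/(0.1869−0.0577) = 22.7554
P₀ = V_6/(1+r)^6 = 22.7554/(1+0.1869)^6 = 8.1395

C$8.14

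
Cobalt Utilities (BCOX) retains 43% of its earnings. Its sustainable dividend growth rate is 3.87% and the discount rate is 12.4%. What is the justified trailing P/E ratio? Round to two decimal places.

Payout ratio b = 1 − 0.43 = 0.57.
Justified trailing P/E = b(1+g)/(r−g) = 0.57×(1+0.0387)/(0.124−0.0387) = 6.9409

6.94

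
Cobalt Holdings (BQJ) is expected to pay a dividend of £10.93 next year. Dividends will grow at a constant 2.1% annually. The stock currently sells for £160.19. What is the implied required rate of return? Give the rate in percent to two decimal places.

8.92%

Rearranging the constant-growth DDM: r = D₁/P₀ + g.
r = 10.9300 / 160.19 + 0.021 = 0.06823 + 0.021 = 0.08923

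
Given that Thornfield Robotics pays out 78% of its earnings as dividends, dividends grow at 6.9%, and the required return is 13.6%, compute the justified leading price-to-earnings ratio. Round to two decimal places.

Justified leading P/E = b/(r−g) = 0.78/(0.136−0.069) = 11.6418

11.64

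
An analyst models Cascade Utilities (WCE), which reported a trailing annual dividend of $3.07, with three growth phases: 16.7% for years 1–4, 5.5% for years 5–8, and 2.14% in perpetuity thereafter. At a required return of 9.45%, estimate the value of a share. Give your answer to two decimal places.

$76.80

Three-stage DDM. Project D₁…D_8; terminal Gordon value at t=8 with g = 0.0214; discount at r = 0.0945.
D_1 = 3.5827
D_2 = 4.1810
D_3 = 4.8792
D_4 = 5.6941
D_5 = 6.0072
D_6 = 6.3376
D_7 = 6.6862
D_8 = 7.0539
TV_8 = 7.2049/(0.0945−0.0214) = 98.5621
P₀ = Σ Dₜ/(1+r)ᵗ + TV_8/(1+r)^8 = 76.8043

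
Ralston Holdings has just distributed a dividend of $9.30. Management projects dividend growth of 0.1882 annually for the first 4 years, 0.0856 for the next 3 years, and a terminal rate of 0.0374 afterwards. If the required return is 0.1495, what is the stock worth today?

Three-stage DDM. Project D₁…D_7; terminal Gordon value at t=7 with g = 0.0374; discount at r = 0.1495.
D_1 = 11.0503
D_2 = 13.1299
D_3 = 15.6010
D_4 = 18.5371
D_5 = 20.1238
D_6 = 21.8464
D_7 = 23.7165
TV_7 = 24.6035/(0.1495−0.0374) = 219.4781
P₀ = Σ Dₜ/(1+r)ᵗ + TV_7/(1+r)^7 = 151.6392

$151.64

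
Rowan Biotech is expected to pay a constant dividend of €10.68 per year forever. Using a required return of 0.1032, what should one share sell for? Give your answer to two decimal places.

€103.49

Zero-growth DDM (perpetuity): P₀ = D/r = 10.68 / 0.1032 = 103.4884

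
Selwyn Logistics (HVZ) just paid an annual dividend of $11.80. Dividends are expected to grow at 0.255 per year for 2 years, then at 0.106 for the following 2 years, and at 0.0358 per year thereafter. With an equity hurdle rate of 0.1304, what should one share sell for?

$208.25

Three-stage DDM. Project D₁…D_4; terminal Gordon value at t=4 with g = 0.0358; discount at r = 0.1304.
D_1 = 14.8090
D_2 = 18.5853
D_3 = 20.5553
D_4 = 22.7342
TV_4 = 23.5481/(0.1304−0.0358) = 248.9227
P₀ = Σ Dₜ/(1+r)ᵗ + TV_4/(1+r)^4 = 208.2527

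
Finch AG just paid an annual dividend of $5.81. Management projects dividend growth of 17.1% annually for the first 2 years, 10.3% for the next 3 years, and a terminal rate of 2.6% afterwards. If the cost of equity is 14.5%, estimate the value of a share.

Three-stage DDM. Project D₁…D_5; terminal Gordon value at t=5 with g = 0.026; discount at r = 0.145.
D_1 = 6.8035
D_2 = 7.9669
D_3 = 8.7875
D_4 = 9.6926
D_5 = 10.6910
TV_5 = 10.9689/(0.145−0.026) = 92.1758
P₀ = Σ Dₜ/(1+r)ᵗ + TV_5/(1+r)^5 = 75.7814

$75.78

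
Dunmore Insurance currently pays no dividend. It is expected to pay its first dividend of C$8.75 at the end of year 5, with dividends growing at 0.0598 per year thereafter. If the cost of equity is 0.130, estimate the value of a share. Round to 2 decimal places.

Deferred-dividend DDM. At t=4 the remaining stream is a growing perpetuity with first payment D_5 = 8.75.
V_4 = D_5/(r−g) = 8.75/(0.13−0.0598) = 124.6439
P₀ = V_4/(1+r)^4 = 124.6439/(1+0.13)^4 = 76.4464

C$76.45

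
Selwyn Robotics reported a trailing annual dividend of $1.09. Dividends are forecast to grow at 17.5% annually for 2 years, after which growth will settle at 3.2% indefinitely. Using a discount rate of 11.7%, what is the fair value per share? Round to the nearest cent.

Two-stage DDM. Project D₁…D_2 at 0.175, terminal growth 0.032, discount at r = 0.117.
D_1 = 1.2808
D_2 = 1.5049
Terminal value at t=2: TV = D_3/(r−g) = 1.5530/(0.117−0.032) = 18.2710
P₀ = 1.2808/(1+0.117)^1 + 1.5049/(1+0.117)^2 + 18.2710/(1+0.117)^2 = 16.9966

$17.00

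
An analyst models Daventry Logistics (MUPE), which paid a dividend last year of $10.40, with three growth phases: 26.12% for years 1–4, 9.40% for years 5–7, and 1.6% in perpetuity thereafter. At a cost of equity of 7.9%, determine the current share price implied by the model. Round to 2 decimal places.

Three-stage DDM. Project D₁…D_7; terminal Gordon value at t=7 with g = 0.016; discount at r = 0.079.
D_1 = 13.1165
D_2 = 16.5425
D_3 = 20.8634
D_4 = 26.3129
D_5 = 28.7863
D_6 = 31.4923
D_7 = 34.4525
TV_7 = 35.0038/(0.079−0.016) = 555.6154
P₀ = Σ Dₜ/(1+r)ᵗ + TV_7/(1+r)^7 = 448.5631

$448.56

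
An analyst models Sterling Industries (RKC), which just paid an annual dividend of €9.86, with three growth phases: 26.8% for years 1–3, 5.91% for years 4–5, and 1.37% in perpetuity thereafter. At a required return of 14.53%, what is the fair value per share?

Three-stage DDM. Project D₁…D_5; terminal Gordon value at t=5 with g = 0.0137; discount at r = 0.1453.
D_1 = 12.5025
D_2 = 15.8531
D_3 = 20.1018
D_4 = 21.2898
D_5 = 22.5480
TV_5 = 22.8569/(0.1453−0.0137) = 173.6849
P₀ = Σ Dₜ/(1+r)ᵗ + TV_5/(1+r)^5 = 148.3372

€148.34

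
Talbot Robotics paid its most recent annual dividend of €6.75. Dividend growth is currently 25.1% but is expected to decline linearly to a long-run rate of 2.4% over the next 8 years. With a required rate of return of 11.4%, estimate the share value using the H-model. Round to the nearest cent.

€144.90

H-model: P₀ = D₀[(1+g_L) + H(g_S−g_L)]/(r−g_L), with H = 8/2 = 4.
P₀ = 6.75 × [(1+0.024) + 4×(0.251−0.024)] / (0.114−0.024)
   = 6.75 × 1.9320 / 0.09 = 144.9000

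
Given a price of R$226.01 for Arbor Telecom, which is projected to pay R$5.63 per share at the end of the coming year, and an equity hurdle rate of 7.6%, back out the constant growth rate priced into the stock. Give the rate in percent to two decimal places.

From P₀ = D₁/(r − g), the implied growth is g = r − D₁/P₀.
g = 0.076 − 5.63/226.01 = 0.076 − 0.02491 = 0.05109

5.11%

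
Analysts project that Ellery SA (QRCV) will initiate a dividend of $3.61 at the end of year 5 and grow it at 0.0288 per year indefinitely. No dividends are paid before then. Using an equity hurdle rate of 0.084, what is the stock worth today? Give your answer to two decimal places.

Deferred-dividend DDM. At t=4 the remaining stream is a growing perpetuity with first payment D_5 = 3.61.
V_4 = D_5/(r−g) = 3.61/(0.084−0.0288) = 65.3986
P₀ = V_4/(1+r)^4 = 65.3986/(1+0.084)^4 = 47.3643

$47.36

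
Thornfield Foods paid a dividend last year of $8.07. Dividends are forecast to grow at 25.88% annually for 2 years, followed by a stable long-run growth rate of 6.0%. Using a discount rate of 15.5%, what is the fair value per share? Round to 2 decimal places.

Two-stage DDM. Project D₁…D_2 at 0.2588, terminal growth 0.06, discount at r = 0.155.
D_1 = 10.1585
D_2 = 12.7875
Terminal value at t=2: TV = D_3/(r−g) = 13.5548/(0.155−0.06) = 142.6820
P₀ = 10.1585/(1+0.155)^1 + 12.7875/(1+0.155)^2 + 142.6820/(1+0.155)^2 = 125.3370

$125.34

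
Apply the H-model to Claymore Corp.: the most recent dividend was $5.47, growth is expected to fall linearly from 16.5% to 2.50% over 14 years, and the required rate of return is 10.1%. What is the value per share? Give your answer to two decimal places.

$144.31

H-model: P₀ = D₀[(1+g_L) + H(g_S−g_L)]/(r−g_L), with H = 14/2 = 7.
P₀ = 5.47 × [(1+0.025) + 7×(0.165−0.025)] / (0.101−0.025)
   = 5.47 × 2.0050 / 0.076 = 144.3072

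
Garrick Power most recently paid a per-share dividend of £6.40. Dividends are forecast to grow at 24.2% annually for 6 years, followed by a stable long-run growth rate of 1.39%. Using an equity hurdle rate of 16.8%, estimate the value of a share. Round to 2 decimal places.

£108.75

Two-stage DDM. Project D₁…D_6 at 0.242, terminal growth 0.0139, discount at r = 0.168.
D_1 = 7.9488
D_2 = 9.8724
D_3 = 12.2615
D_4 = 15.2288
D_5 = 18.9142
D_6 = 23.4914
Terminal value at t=6: TV = D_7/(r−g) = 23.8180/(0.168−0.0139) = 154.5618
P₀ = 7.9488/(1+0.168)^1 + 9.8724/(1+0.168)^2 + 12.2615/(1+0.168)^3 + 15.2288/(1+0.168)^4 + 18.9142/(1+0.168)^5 + 23.4914/(1+0.168)^6 + 154.5618/(1+0.168)^6 = 108.7492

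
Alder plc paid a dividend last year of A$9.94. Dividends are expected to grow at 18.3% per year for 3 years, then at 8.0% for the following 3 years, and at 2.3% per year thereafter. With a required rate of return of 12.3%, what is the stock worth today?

A$171.11

Three-stage DDM. Project D₁…D_6; terminal Gordon value at t=6 with g = 0.023; discount at r = 0.123.
D_1 = 11.7590
D_2 = 13.9109
D_3 = 16.4566
D_4 = 17.7731
D_5 = 19.1950
D_6 = 20.7306
TV_6 = 21.2074/(0.123−0.023) = 212.0740
P₀ = Σ Dₜ/(1+r)ᵗ + TV_6/(1+r)^6 = 171.1116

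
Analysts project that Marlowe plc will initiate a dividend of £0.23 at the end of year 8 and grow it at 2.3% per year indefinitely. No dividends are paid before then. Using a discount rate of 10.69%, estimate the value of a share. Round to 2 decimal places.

Deferred-dividend DDM. At t=7 the remaining stream is a growing perpetuity with first payment D_8 = 0.23.
V_7 = D_8/(r−g) = 0.23/(0.1069−0.023) = 2.7414
P₀ = V_7/(1+r)^7 = 2.7414/(1+0.1069)^7 = 1.3465

£1.35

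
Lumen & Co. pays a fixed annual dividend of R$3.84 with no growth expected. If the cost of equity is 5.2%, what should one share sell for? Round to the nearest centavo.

Zero-growth DDM (perpetuity): P₀ = D/r = 3.84 / 0.052 = 73.8462

R$73.85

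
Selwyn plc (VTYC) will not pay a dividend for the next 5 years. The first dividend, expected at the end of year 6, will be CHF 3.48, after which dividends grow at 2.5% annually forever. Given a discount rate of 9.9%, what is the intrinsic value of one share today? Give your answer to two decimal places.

Deferred-dividend DDM. At t=5 the remaining stream is a growing perpetuity with first payment D_6 = 3.48.
V_5 = D_6/(r−g) = 3.48/(0.099−0.025) = 47.0270
P₀ = V_5/(1+r)^5 = 47.0270/(1+0.099)^5 = 29.3332

CHF 29.33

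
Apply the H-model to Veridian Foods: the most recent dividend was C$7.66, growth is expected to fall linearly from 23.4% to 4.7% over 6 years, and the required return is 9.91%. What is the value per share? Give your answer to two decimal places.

C$236.42

H-model: P₀ = D₀[(1+g_L) + H(g_S−g_L)]/(r−g_L), with H = 6/2 = 3.
P₀ = 7.66 × [(1+0.047) + 3×(0.234−0.047)] / (0.0991−0.047)
   = 7.66 × 1.6080 / 0.0521 = 236.4161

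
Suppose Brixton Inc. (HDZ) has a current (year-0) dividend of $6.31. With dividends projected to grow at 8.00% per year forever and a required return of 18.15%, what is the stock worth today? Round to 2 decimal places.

$67.14

Gordon growth model: P₀ = D₁/(r − g). D₁ = 6.31 × (1 + 0.08) = 6.8148.
P₀ = 6.8148 / (0.1815 − 0.08) = 6.8148 / 0.1015 = 67.1409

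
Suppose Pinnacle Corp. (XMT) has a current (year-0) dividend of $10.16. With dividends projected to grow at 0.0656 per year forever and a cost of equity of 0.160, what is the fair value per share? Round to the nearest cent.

$114.69

Gordon growth model: P₀ = D₁/(r − g). D₁ = 10.16 × (1 + 0.0656) = 10.8265.
P₀ = 10.8265 / (0.16 − 0.0656) = 10.8265 / 0.0944 = 114.6875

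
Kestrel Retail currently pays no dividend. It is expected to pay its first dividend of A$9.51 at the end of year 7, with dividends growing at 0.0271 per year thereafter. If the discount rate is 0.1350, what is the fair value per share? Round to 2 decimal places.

A$41.23

Deferred-dividend DDM. At t=6 the remaining stream is a growing perpetuity with first payment D_7 = 9.51.
V_6 = D_7/(r−g) = 9.51/(0.135−0.0271) = 88.1372
P₀ = V_6/(1+r)^6 = 88.1372/(1+0.135)^6 = 41.2272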